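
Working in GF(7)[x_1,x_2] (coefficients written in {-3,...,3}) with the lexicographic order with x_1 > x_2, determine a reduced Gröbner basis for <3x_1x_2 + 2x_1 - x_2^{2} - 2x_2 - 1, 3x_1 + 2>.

G = {x_1 + 3, x_2^{2} - 3x_2}

f_1 = 3x_1x_2 + 2x_1 - x_2^{2} - 2x_2 - 1, LT = x_1x_2.
f_2 = 3x_1 + 2, LT = x_1.

S(f_1,f_2): lcm = x_1x_2. S = 3x_1 + 2x_2^{2} + x_2 + 2.
  leading term x_1: subtract (1)·f_2 from 3x_1 + 2x_2^{2} + x_2 + 2 → 2x_2^{2} + x_2
  leading term x_2^{2}: no divisor's leading term divides it; move 2x_2^{2} to the remainder.
  leading term x_2: no divisor's leading term divides it; move x_2 to the remainder.
  remainder 2x_2^{2} + x_2 ≠ 0; add g_3 = 2x_2^{2} + x_2 to the basis.

The other S-polynomials (S(f_1,g_3), S(f_2,g_3)) all reduce to 0 modulo the current basis, so we have a Gröbner basis.
Inter-reduce: drop elements whose leading term is divisible by another's, tail-reduce, and make monic.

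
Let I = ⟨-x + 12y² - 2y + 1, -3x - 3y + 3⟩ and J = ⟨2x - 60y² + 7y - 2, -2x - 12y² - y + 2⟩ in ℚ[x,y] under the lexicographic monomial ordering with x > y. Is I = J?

For a fixed monomial order, each ideal has a unique reduced Gröbner basis; comparing bases decides equality.
Buchberger on the first generating set:
f_1 = -x + 12y² - 2y + 1, LT = x.
f_2 = -3x - 3y + 3, LT = x.

S(f_1,f_2): lcm = x. S = -12y² + y.
  leading term y²: no divisor's leading term divides it; move -12y² to the remainder.
  leading term y: no divisor's leading term divides it; move y to the remainder.
  remainder -12y² + y ≠ 0; add g_3 = -12y² + y to the basis.

The other S-polynomials (S(f_1,g_3), S(f_2,g_3)) all reduce to 0 modulo the current basis, so we have a Gröbner basis.
Inter-reduce: drop elements whose leading term is divisible by another's, tail-reduce, and make monic.
Reduced Gröbner basis: {x + y - 1, y² - 1/12y}.

Buchberger on the second generating set:
h_1 = 2x - 60y² + 7y - 2, LT = x.
h_2 = -2x - 12y² - y + 2, LT = x.

S(h_1,h_2): lcm = x. S = -36y² + 3y.
  leading term y²: no divisor's leading term divides it; move -36y² to the remainder.
  leading term y: no divisor's leading term divides it; move 3y to the remainder.
  remainder -36y² + 3y ≠ 0; add k_3 = -36y² + 3y to the basis.

The other S-polynomials (S(h_1,k_3), S(h_2,k_3)) all reduce to 0 modulo the current basis, so we have a Gröbner basis.
Inter-reduce: drop elements whose leading term is divisible by another's, tail-reduce, and make monic.
Reduced Gröbner basis: {x + y - 1, y² - 1/12y}.

These coincide, so the ideals are equal.

Yes, the ideals are equal.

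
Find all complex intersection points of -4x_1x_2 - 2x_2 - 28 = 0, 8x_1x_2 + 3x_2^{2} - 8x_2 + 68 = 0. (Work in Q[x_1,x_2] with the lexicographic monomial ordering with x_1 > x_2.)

{(-4, 2)}

Compute a lex Gröbner basis by Buchberger's algorithm.
f_1 = -4x_1x_2 - 2x_2 - 28, LT = x_1x_2.
f_2 = 8x_1x_2 + 3x_2^{2} - 8x_2 + 68, LT = x_1x_2.

S(f_1,f_2): lcm = x_1x_2. S = -\tfrac{3}{8}x_2^{2} + \tfrac{3}{2}x_2 - \tfrac{3}{2}.
  reduce S modulo (f_1, f_2):
  remainder -\tfrac{3}{8}x_2^{2} + \tfrac{3}{2}x_2 - \tfrac{3}{2} ≠ 0; add h_3 = -\tfrac{3}{8}x_2^{2} + \tfrac{3}{2}x_2 - \tfrac{3}{2} to the basis.

S(f_1,h_3): lcm = x_1x_2^{2}. S = 4x_1x_2 - 4x_1 + \tfrac{1}{2}x_2^{2} + 7x_2.
  reduce S modulo (f_1, f_2, h_3):
  remainder -4x_1 + 7x_2 - 30 ≠ 0; add h_4 = -4x_1 + 7x_2 - 30 to the basis.

The other S-polynomials (S(f_2,h_3), S(f_1,h_4), S(f_2,h_4), S(h_3,h_4)) all reduce to 0 modulo the current basis, so we have a Gröbner basis.
Inter-reduce: drop elements whose leading term is divisible by another's, tail-reduce, and make monic.
Reduced Gröbner basis: {x_1 - \tfrac{7}{4}x_2 + \tfrac{15}{2}, x_2^{2} - 4x_2 + 4}.

The lex basis is triangular: the last element involves only x_2. Solving x_2^{2} - 4x_2 + 4 = 0 gives x_2 ∈ {2}; substituting each value into the earlier elements determines the remaining variables.
  x_2 = 2: the earlier basis element becomes x_1 + 4 = 0, giving x_1 = -4 — point (-4, 2).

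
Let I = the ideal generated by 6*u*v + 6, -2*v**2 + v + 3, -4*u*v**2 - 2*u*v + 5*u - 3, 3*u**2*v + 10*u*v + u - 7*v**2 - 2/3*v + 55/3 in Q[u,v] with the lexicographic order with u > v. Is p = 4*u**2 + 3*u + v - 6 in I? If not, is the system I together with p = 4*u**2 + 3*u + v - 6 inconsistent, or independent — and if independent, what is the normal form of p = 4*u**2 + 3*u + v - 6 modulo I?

First compute the reduced Gröbner basis of I by Buchberger's algorithm.
f_1 = 6*u*v + 6, LT = u*v.
f_2 = -2*v**2 + v + 3, LT = v**2.
f_3 = -4*u*v**2 - 2*u*v + 5*u - 3, LT = u*v**2.
f_4 = 3*u**2*v + 10*u*v + u - 7*v**2 - 2/3*v + 55/3, LT = u**2*v.

S(f_1,f_2): lcm = u*v**2. S = 1/2*u*v + 3/2*u + v.
  reduce S modulo (f_1, f_2, f_3, f_4):
  remainder 3/2*u + v - 1/2 ≠ 0; add h_5 = 3/2*u + v - 1/2 to the basis.

S(f_1,f_3): lcm = u*v**2. S = -1/2*u*v + 5/4*u + v - 3/4.
  reduce S modulo (f_1, f_2, f_3, f_4, h_5):
  remainder 1/6*v + 1/6 ≠ 0; add h_6 = 1/6*v + 1/6 to the basis.

The other S-polynomials (S(f_1,f_4), S(f_2,f_3), S(f_2,f_4), S(f_3,f_4), S(f_1,h_5), S(f_2,h_5), S(f_3,h_5), S(f_4,h_5), S(f_1,h_6), S(f_2,h_6), S(f_3,h_6), S(f_4,h_6), S(h_5,h_6)) all reduce to 0 modulo the current basis, so we have a Gröbner basis.
Inter-reduce: drop elements whose leading term is divisible by another's, tail-reduce, and make monic.
Reduced Gröbner basis: {u - 1, v + 1}.
Label its elements g_1 = u - 1, g_2 = v + 1.

Reduce p = 4*u**2 + 3*u + v - 6 modulo G:
  leading term u**2: subtract (4*u)·g_1 from 4*u**2 + 3*u + v - 6 → 7*u + v - 6
  leading term u: subtract (7)·g_1 from 7*u + v - 6 → v + 1
  leading term v: subtract (1)·g_2 from v + 1 → 0
  normal form = 0.
Since the normal form is 0, p ∈ I.

4*u**2 + 3*u + v - 6 lies in I (it reduces to 0).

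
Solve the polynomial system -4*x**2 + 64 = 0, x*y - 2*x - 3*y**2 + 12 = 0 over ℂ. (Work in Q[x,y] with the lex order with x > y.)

Compute a lex Gröbner basis by Buchberger's algorithm.
f_1 = -4*x**2 + 64, LT = x**2.
f_2 = x*y - 2*x - 3*y**2 + 12, LT = x*y.

S(f_1,f_2): lcm = x**2*y. S = 2*x**2 + 3*x*y**2 - 12*x - 16*y.
  leading term x**2: subtract (-1/2)·f_1 from 2*x**2 + 3*x*y**2 - 12*x - 16*y → 3*x*y**2 - 12*x - 16*y + 32
  leading term x*y**2: subtract (3*y)·f_2 from 3*x*y**2 - 12*x - 16*y + 32 → 6*x*y - 12*x + 9*y**3 - 52*y + 32
  leading term x*y: subtract (6)·f_2 from 6*x*y - 12*x + 9*y**3 - 52*y + 32 → 9*y**3 + 18*y**2 - 52*y - 40
  leading term y**3: no divisor's leading term divides it; move 9*y**3 to the remainder.
  leading term y**2: no divisor's leading term divides it; move 18*y**2 to the remainder.
  leading term y: no divisor's leading term divides it; move -52*y to the remainder.
  leading term 1: no divisor's leading term divides it; move -40 to the remainder.
  remainder 9*y**3 + 18*y**2 - 52*y - 40 ≠ 0; add h_3 = 9*y**3 + 18*y**2 - 52*y - 40 to the basis.

S(f_1,h_3): leading monomials are coprime, so the S-polynomial reduces to 0 (Buchberger's first criterion).
S(f_2,h_3): lcm = x*y**3. S = -4*x*y**2 + 52/9*x*y + 40/9*x - 3*y**4 + 12*y**2.
  leading term x*y**2: subtract (-4*y)·f_2 from -4*x*y**2 + 52/9*x*y + 40/9*x - 3*y**4 + 12*y**2 → -20/9*x*y + 40/9*x - 3*y**4 - 12*y**3 + 12*y**2 + 48*y
  leading term x*y: subtract (-20/9)·f_2 from -20/9*x*y + 40/9*x - 3*y**4 - 12*y**3 + 12*y**2 + 48*y → -3*y**4 - 12*y**3 + 16/3*y**2 + 48*y + 80/3
  leading term y**4: subtract (-1/3*y)·h_3 from -3*y**4 - 12*y**3 + 16/3*y**2 + 48*y + 80/3 → -6*y**3 - 12*y**2 + 104/3*y + 80/3
  leading term y**3: subtract (-2/3)·h_3 from -6*y**3 - 12*y**2 + 104/3*y + 80/3 → 0
  remainder 0.

Every S-polynomial of the final basis reduces to 0, so we have a Gröbner basis.
Inter-reduce: drop elements whose leading term is divisible by another's, tail-reduce, and make monic.
Reduced Gröbner basis: {x**2 - 16, x*y - 2*x - 3*y**2 + 12, y**3 + 2*y**2 - 52/9*y - 40/9}.

Since the basis is lex-ordered, y**3 + 2*y**2 - 52/9*y - 40/9 is univariate in y. Its roots are {-10/3, -2/3, 2}. Back-substituting each root into the other basis elements fixes the other coordinates.
  y = -10/3: the earlier basis elements become x**2 - 16 = 0; -16/3*x - 64/3 = 0, giving x = -4 — point (-4, -10/3).
  y = -2/3: the earlier basis elements become x**2 - 16 = 0; -8/3*x + 32/3 = 0, giving x = 4 — point (4, -2/3).
  y = 2: the earlier basis element becomes x**2 - 16 = 0, giving x = -4, 4 — points (-4, 2), (4, 2).

{(-4, -10/3), (4, -2/3), (-4, 2), (4, 2)}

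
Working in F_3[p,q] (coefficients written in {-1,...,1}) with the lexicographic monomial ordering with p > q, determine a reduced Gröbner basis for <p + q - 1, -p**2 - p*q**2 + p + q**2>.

G = {p + q - 1, q**3 - q**2 + q}

Buchberger's algorithm terminates because the ascending chain of leading-term ideals stabilizes.

f_1 = p + q - 1, LT = p.
f_2 = -p**2 - p*q**2 + p + q**2, LT = p**2.

S(f_1,f_2): lcm = p**2. S = -p*q**2 + p*q + q**2.
  reduce S modulo (f_1, f_2):
  remainder q**3 - q**2 + q ≠ 0; add g_3 = q**3 - q**2 + q to the basis.

The other S-polynomials (S(f_1,g_3), S(f_2,g_3)) all reduce to 0 modulo the current basis, so we have a Gröbner basis.
Inter-reduce: drop elements whose leading term is divisible by another's, tail-reduce, and make monic.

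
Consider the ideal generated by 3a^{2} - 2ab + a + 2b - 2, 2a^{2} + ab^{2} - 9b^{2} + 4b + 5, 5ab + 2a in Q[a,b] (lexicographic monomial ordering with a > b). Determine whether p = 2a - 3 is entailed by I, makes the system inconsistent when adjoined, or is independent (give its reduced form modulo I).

Adjoining 2a - 3 makes the ideal the whole ring: the system is inconsistent.

First compute the reduced Gröbner basis of I by Buchberger's algorithm.
f_1 = 3a^{2} - 2ab + a + 2b - 2, LT = a^{2}.
f_2 = 2a^{2} + ab^{2} - 9b^{2} + 4b + 5, LT = a^{2}.
f_3 = 5ab + 2a, LT = ab.

S(f_1,f_2): lcm = a^{2}. S = -\tfrac{1}{2}ab^{2} - \tfrac{2}{3}ab + \tfrac{1}{3}a + \tfrac{9}{2}b^{2} - \tfrac{4}{3}b - \tfrac{19}{6}.
  reduce S modulo (f_1, f_2, f_3):
  remainder \tfrac{13}{25}a + \tfrac{9}{2}b^{2} - \tfrac{4}{3}b - \tfrac{19}{6} ≠ 0; add h_4 = \tfrac{13}{25}a + \tfrac{9}{2}b^{2} - \tfrac{4}{3}b - \tfrac{19}{6} to the basis.

S(f_1,f_3): lcm = a^{2}b. S = -\tfrac{2}{5}a^{2} - \tfrac{2}{3}ab^{2} + \tfrac{1}{3}ab + \tfrac{2}{3}b^{2} - \tfrac{2}{3}b.
  reduce S modulo (f_1, f_2, f_3, h_4):
  remainder \tfrac{2}{3}b^{2} - \tfrac{2}{5}b - \tfrac{4}{15} ≠ 0; add h_5 = \tfrac{2}{3}b^{2} - \tfrac{2}{5}b - \tfrac{4}{15} to the basis.

S(f_1,h_4): lcm = a^{2}. S = -\tfrac{225}{26}ab^{2} + \tfrac{74}{39}ab + \tfrac{167}{26}a + \tfrac{2}{3}b - \tfrac{2}{3}.
  reduce S modulo (f_1, f_2, f_3, h_4, h_5):
  remainder -\tfrac{64373}{6084}b + \tfrac{64373}{6084} ≠ 0; add h_6 = -\tfrac{64373}{6084}b + \tfrac{64373}{6084} to the basis.

The other S-polynomials (S(f_2,f_3), S(f_2,h_4), S(f_3,h_4), S(f_1,h_5), S(f_2,h_5), S(f_3,h_5), S(h_4,h_5), S(f_1,h_6), S(f_2,h_6), S(f_3,h_6), S(h_4,h_6), S(h_5,h_6)) all reduce to 0 modulo the current basis, so we have a Gröbner basis.
Inter-reduce: drop elements whose leading term is divisible by another's, tail-reduce, and make monic.
Reduced Gröbner basis: {a, b - 1}.
Label its elements g_1 = a, g_2 = b - 1.

Reduce p = 2a - 3 modulo G:
  leading term a: subtract (2)·g_1 from 2a - 3 → -3
  leading term 1: no divisor's leading term divides it; move -3 to the remainder.
  normal form = -3.
The normal form is nonzero, so p ∉ I. Since p minus its normal form lies in I, I + (p) = I + (r) where r = -3; decide whether this ideal is the whole ring.
Here r = -3 is a nonzero constant, hence a unit: 1 ∈ I + (p), the Gröbner basis of I + (p) is {1}, and the enlarged system has no common solution — adjoining p is inconsistent.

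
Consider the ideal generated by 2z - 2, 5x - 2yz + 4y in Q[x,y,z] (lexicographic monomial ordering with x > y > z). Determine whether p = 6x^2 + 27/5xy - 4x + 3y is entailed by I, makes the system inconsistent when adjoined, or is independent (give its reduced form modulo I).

6x^2 + 27/5xy - 4x + 3y is independent of I; its normal form modulo I is -6/5y^2 + 23/5y.

First compute the reduced Gröbner basis of I by Buchberger's algorithm.
f_1 = 2z - 2, LT = z.
f_2 = 5x - 2yz + 4y, LT = x.

S(f_1,f_2): leading monomials are coprime, so the S-polynomial reduces to 0 (Buchberger's first criterion).
Every S-polynomial of the final basis reduces to 0, so we have a Gröbner basis.
Inter-reduce: drop elements whose leading term is divisible by another's, tail-reduce, and make monic.
Reduced Gröbner basis: {x + 2/5y, z - 1}.
Label its elements g_1 = x + 2/5y, g_2 = z - 1.

Reduce p = 6x^2 + 27/5xy - 4x + 3y modulo G:
  leading term x^2: subtract (6x)·g_1 from 6x^2 + 27/5xy - 4x + 3y → 3xy - 4x + 3y
  leading term xy: subtract (3y)·g_1 from 3xy - 4x + 3y → -4x - 6/5y^2 + 3y
  leading term x: subtract (-4)·g_1 from -4x - 6/5y^2 + 3y → -6/5y^2 + 23/5y
  leading term y^2: no divisor's leading term divides it; move -6/5y^2 to the remainder.
  leading term y: no divisor's leading term divides it; move 23/5y to the remainder.
  normal form = -6/5y^2 + 23/5y.
The normal form is nonzero, so p ∉ I. Since p minus its normal form lies in I, I + (p) = I + (r) where r = -6/5y^2 + 23/5y; decide whether this ideal is the whole ring.
Run Buchberger on G together with r (pairs among the g_i already reduce to 0 since G is a Gröbner basis):
g_1 = x + 2/5y, LT = x.
g_2 = z - 1, LT = z.
r = -6/5y^2 + 23/5y, LT = y^2.

S(g_1,g_2): leading monomials are coprime, so the S-polynomial reduces to 0 (Buchberger's first criterion).
S(g_1,r): leading monomials are coprime, so the S-polynomial reduces to 0 (Buchberger's first criterion).
S(g_2,r): leading monomials are coprime, so the S-polynomial reduces to 0 (Buchberger's first criterion).
Every S-polynomial of the final basis reduces to 0, so we have a Gröbner basis.
Inter-reduce: drop elements whose leading term is divisible by another's, tail-reduce, and make monic.
Reduced Gröbner basis: {x + 2/5y, y^2 - 23/6y, z - 1}.
The reduced Gröbner basis of I + (p) is {x + 2/5y, y^2 - 23/6y, z - 1} ≠ {1}, a proper ideal, so the enlarged system stays consistent: p is independent of I, with normal form -6/5y^2 + 23/5y.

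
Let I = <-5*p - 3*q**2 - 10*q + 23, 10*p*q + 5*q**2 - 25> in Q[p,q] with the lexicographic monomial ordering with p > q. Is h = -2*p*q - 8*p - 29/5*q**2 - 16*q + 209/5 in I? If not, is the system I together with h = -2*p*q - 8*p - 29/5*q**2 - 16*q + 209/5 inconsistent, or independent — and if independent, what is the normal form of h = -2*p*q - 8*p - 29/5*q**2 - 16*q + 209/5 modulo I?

First compute the reduced Gröbner basis of I by Buchberger's algorithm.
f_1 = -5*p - 3*q**2 - 10*q + 23, LT = p.
f_2 = 10*p*q + 5*q**2 - 25, LT = p*q.

S(f_1,f_2): lcm = p*q. S = 3/5*q**3 + 3/2*q**2 - 23/5*q + 5/2.
  leading term q**3: no divisor's leading term divides it; move 3/5*q**3 to the remainder.
  leading term q**2: no divisor's leading term divides it; move 3/2*q**2 to the remainder.
  leading term q: no divisor's leading term divides it; move -23/5*q to the remainder.
  leading term 1: no divisor's leading term divides it; move 5/2 to the remainder.
  remainder 3/5*q**3 + 3/2*q**2 - 23/5*q + 5/2 ≠ 0; add k_3 = 3/5*q**3 + 3/2*q**2 - 23/5*q + 5/2 to the basis.

The other S-polynomials (S(f_1,k_3), S(f_2,k_3)) all reduce to 0 modulo the current basis, so we have a Gröbner basis.
Inter-reduce: drop elements whose leading term is divisible by another's, tail-reduce, and make monic.
Reduced Gröbner basis: {p + 3/5*q**2 + 2*q - 23/5, q**3 + 5/2*q**2 - 23/3*q + 25/6}.
Label its elements g_1 = p + 3/5*q**2 + 2*q - 23/5, g_2 = q**3 + 5/2*q**2 - 23/3*q + 25/6.

Reduce h = -2*p*q - 8*p - 29/5*q**2 - 16*q + 209/5 modulo G:
  leading term p*q: subtract (-2*q)·g_1 from -2*p*q - 8*p - 29/5*q**2 - 16*q + 209/5 → -8*p + 6/5*q**3 - 9/5*q**2 - 126/5*q + 209/5
  leading term p: subtract (-8)·g_1 from -8*p + 6/5*q**3 - 9/5*q**2 - 126/5*q + 209/5 → 6/5*q**3 + 3*q**2 - 46/5*q + 5
  leading term q**3: subtract (6/5)·g_2 from 6/5*q**3 + 3*q**2 - 46/5*q + 5 → 0
  normal form = 0.
Since the normal form is 0, h ∈ I.

The remainder on division by a Gröbner basis is unique — it is the normal form.

-2*p*q - 8*p - 29/5*q**2 - 16*q + 209/5 lies in I (it reduces to 0).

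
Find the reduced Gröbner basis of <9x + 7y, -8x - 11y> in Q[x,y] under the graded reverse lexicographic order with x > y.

G = {x, y}

f_1 = 9x + 7y, LT = x.
f_2 = -8x - 11y, LT = x.

S(f_1,f_2): lcm = x. S = -43/72y.
  leading term y: no divisor's leading term divides it; move -43/72y to the remainder.
  remainder -43/72y ≠ 0; add g_3 = -43/72y to the basis.

S(f_1,g_3): leading monomials are coprime, so the S-polynomial reduces to 0 (Buchberger's first criterion).
S(f_2,g_3): leading monomials are coprime, so the S-polynomial reduces to 0 (Buchberger's first criterion).
Every S-polynomial of the final basis reduces to 0, so we have a Gröbner basis.
Inter-reduce: drop elements whose leading term is divisible by another's, tail-reduce, and make monic.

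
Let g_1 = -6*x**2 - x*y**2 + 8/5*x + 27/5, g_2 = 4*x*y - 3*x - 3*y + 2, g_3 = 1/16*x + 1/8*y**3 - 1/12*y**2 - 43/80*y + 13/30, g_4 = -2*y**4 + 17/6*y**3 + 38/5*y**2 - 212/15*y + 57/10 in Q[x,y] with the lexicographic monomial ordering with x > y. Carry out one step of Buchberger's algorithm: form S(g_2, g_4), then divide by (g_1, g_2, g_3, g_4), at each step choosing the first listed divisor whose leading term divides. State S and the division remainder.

lcm(LM(g_2), LM(g_4)) = x*y**4.
S = (lcm/LT(g_2))·g_2 − (lcm/LT(g_4))·g_4 = 2/3*x*y**3 + 19/5*x*y**2 - 106/15*x*y + 57/20*x - 3/4*y**4 + 1/2*y**3.
Reduce S modulo (g_1, g_2, g_3, g_4) in that order:
  leading term x*y**3: subtract (1/6*y**2)·g_2 from 2/3*x*y**3 + 19/5*x*y**2 - 106/15*x*y + 57/20*x - 3/4*y**4 + 1/2*y**3 → 43/10*x*y**2 - 106/15*x*y + 57/20*x - 3/4*y**4 + y**3 - 1/3*y**2
  leading term x*y**2: subtract (43/40*y)·g_2 from 43/10*x*y**2 - 106/15*x*y + 57/20*x - 3/4*y**4 + y**3 - 1/3*y**2 → -461/120*x*y + 57/20*x - 3/4*y**4 + y**3 + 347/120*y**2 - 43/20*y
  leading term x*y: subtract (-461/480)·g_2 from -461/120*x*y + 57/20*x - 3/4*y**4 + y**3 + 347/120*y**2 - 43/20*y → -1/32*x - 3/4*y**4 + y**3 + 347/120*y**2 - 161/32*y + 461/240
  leading term x: subtract (-1/2)·g_3 from -1/32*x - 3/4*y**4 + y**3 + 347/120*y**2 - 161/32*y + 461/240 → -3/4*y**4 + 17/16*y**3 + 57/20*y**2 - 53/10*y + 171/80
  leading term y**4: subtract (3/8)·g_4 from -3/4*y**4 + 17/16*y**3 + 57/20*y**2 - 53/10*y + 171/80 → 0
The remainder is 0, so this S-polynomial contributes no new basis element.

S(g_2, g_4) = 2/3*x*y**3 + 19/5*x*y**2 - 106/15*x*y + 57/20*x - 3/4*y**4 + 1/2*y**3; remainder on division = 0.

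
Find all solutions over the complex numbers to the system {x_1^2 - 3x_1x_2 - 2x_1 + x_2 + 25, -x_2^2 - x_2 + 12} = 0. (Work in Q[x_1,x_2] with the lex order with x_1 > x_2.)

{(-7, -4), (-3, -4), (4, 3), (7, 3)}

Compute a lex Gröbner basis by Buchberger's algorithm.
f_1 = x_1^2 - 3x_1x_2 - 2x_1 + x_2 + 25, LT = x_1^2.
f_2 = -x_2^2 - x_2 + 12, LT = x_2^2.

The S-polynomials (S(f_1,f_2)) all reduce to 0 modulo the current basis, so we have a Gröbner basis.
Inter-reduce: drop elements whose leading term is divisible by another's, tail-reduce, and make monic.
Reduced Gröbner basis: {x_1^2 - 3x_1x_2 - 2x_1 + x_2 + 25, x_2^2 + x_2 - 12}.

A lex Gröbner basis eliminates variables successively. Here x_2^2 + x_2 - 12 depends only on x_2, with roots {-4, 3}; lifting each root through the earlier basis elements recovers the full solutions.
  x_2 = -4: the earlier basis element becomes x_1^2 + 10x_1 + 21 = 0, giving x_1 = -7, -3 — points (-7, -4), (-3, -4).
  x_2 = 3: the earlier basis element becomes x_1^2 - 11x_1 + 28 = 0, giving x_1 = 4, 7 — points (4, 3), (7, 3).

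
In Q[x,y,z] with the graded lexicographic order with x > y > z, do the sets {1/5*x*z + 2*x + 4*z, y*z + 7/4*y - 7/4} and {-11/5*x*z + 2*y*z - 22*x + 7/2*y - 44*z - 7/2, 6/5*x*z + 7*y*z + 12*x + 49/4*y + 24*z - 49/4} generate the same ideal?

Yes, the ideals are equal.

Equality of ideals is decidable: compute both reduced Gröbner bases (unique for the ordering) and check whether they agree.
Buchberger on the first generating set:
f_1 = 1/5*x*z + 2*x + 4*z, LT = x*z.
f_2 = y*z + 7/4*y - 7/4, LT = y*z.

S(f_1,f_2): lcm = x*y*z. S = 33/4*x*y + 20*y*z + 7/4*x.
  leading term x*y: no divisor's leading term divides it; move 33/4*x*y to the remainder.
  leading term y*z: subtract (20)·f_2 from 20*y*z + 7/4*x → 7/4*x - 35*y + 35
  leading term x: no divisor's leading term divides it; move 7/4*x to the remainder.
  leading term y: no divisor's leading term divides it; move -35*y to the remainder.
  leading term 1: no divisor's leading term divides it; move 35 to the remainder.
  remainder 33/4*x*y + 7/4*x - 35*y + 35 ≠ 0; add g_3 = 33/4*x*y + 7/4*x - 35*y + 35 to the basis.

The other S-polynomials (S(f_1,g_3), S(f_2,g_3)) all reduce to 0 modulo the current basis, so we have a Gröbner basis.
Inter-reduce: drop elements whose leading term is divisible by another's, tail-reduce, and make monic.
Reduced Gröbner basis: {x*y + 7/33*x - 140/33*y + 140/33, x*z + 10*x + 20*z, y*z + 7/4*y - 7/4}.

Buchberger on the second generating set:
h_1 = -11/5*x*z + 2*y*z - 22*x + 7/2*y - 44*z - 7/2, LT = x*z.
h_2 = 6/5*x*z + 7*y*z + 12*x + 49/4*y + 24*z - 49/4, LT = x*z.

S(h_1,h_2): lcm = x*z. S = -445/66*y*z - 3115/264*y + 3115/264.
  leading term y*z: no divisor's leading term divides it; move -445/66*y*z to the remainder.
  leading term y: no divisor's leading term divides it; move -3115/264*y to the remainder.
  leading term 1: no divisor's leading term divides it; move 3115/264 to the remainder.
  remainder -445/66*y*z - 3115/264*y + 3115/264 ≠ 0; add k_3 = -445/66*y*z - 3115/264*y + 3115/264 to the basis.

S(h_1,k_3): lcm = x*y*z. S = -10/11*y**2*z + 33/4*x*y - 35/22*y**2 + 20*y*z + 7/4*x + 35/22*y.
  leading term y**2*z: subtract (12/89*y)·k_3 from -10/11*y**2*z + 33/4*x*y - 35/22*y**2 + 20*y*z + 7/4*x + 35/22*y → 33/4*x*y + 20*y*z + 7/4*x
  leading term x*y: no divisor's leading term divides it; move 33/4*x*y to the remainder.
  leading term y*z: subtract (-264/89)·k_3 from 20*y*z + 7/4*x → 7/4*x - 35*y + 35
  leading term x: no divisor's leading term divides it; move 7/4*x to the remainder.
  leading term y: no divisor's leading term divides it; move -35*y to the remainder.
  leading term 1: no divisor's leading term divides it; move 35 to the remainder.
  remainder 33/4*x*y + 7/4*x - 35*y + 35 ≠ 0; add k_4 = 33/4*x*y + 7/4*x - 35*y + 35 to the basis.

The other S-polynomials (S(h_2,k_3), S(h_1,k_4), S(h_2,k_4), S(k_3,k_4)) all reduce to 0 modulo the current basis, so we have a Gröbner basis.
Inter-reduce: drop elements whose leading term is divisible by another's, tail-reduce, and make monic.
Reduced Gröbner basis: {x*y + 7/33*x - 140/33*y + 140/33, x*z + 10*x + 20*z, y*z + 7/4*y - 7/4}.

These coincide, so the ideals are equal.
The choice of monomial ordering does not affect the verdict — as long as both bases are computed under the same ordering, their equality decides ideal equality.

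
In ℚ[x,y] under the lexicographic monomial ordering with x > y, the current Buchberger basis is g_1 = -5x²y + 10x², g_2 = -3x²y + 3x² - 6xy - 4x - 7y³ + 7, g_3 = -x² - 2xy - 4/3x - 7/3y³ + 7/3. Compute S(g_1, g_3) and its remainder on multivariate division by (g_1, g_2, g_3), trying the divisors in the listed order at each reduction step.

lcm(LM(g_1), LM(g_3)) = x²y.
S = (lcm/LT(g_1))·g_1 − (lcm/LT(g_3))·g_3 = -2x² - 2xy² - 4/3xy - 7/3y⁴ + 7/3y.
Reduce S modulo (g_1, g_2, g_3) in that order:
  leading term x²: subtract (2)·g_3 from -2x² - 2xy² - 4/3xy - 7/3y⁴ + 7/3y → -2xy² + 8/3xy + 8/3x - 7/3y⁴ + 14/3y³ + 7/3y - 14/3
  leading term xy²: no divisor's leading term divides it; move -2xy² to the remainder.
  leading term xy: no divisor's leading term divides it; move 8/3xy to the remainder.
  leading term x: no divisor's leading term divides it; move 8/3x to the remainder.
  leading term y⁴: no divisor's leading term divides it; move -7/3y⁴ to the remainder.
  leading term y³: no divisor's leading term divides it; move 14/3y³ to the remainder.
  leading term y: no divisor's leading term divides it; move 7/3y to the remainder.
  leading term 1: no divisor's leading term divides it; move -14/3 to the remainder.
The remainder -2xy² + 8/3xy + 8/3x - 7/3y⁴ + 14/3y³ + 7/3y - 14/3 is nonzero, so it would be added as the next basis element.

S(g_1, g_3) = -2x² - 2xy² - 4/3xy - 7/3y⁴ + 7/3y; remainder on division = -2xy² + 8/3xy + 8/3x - 7/3y⁴ + 14/3y³ + 7/3y - 14/3.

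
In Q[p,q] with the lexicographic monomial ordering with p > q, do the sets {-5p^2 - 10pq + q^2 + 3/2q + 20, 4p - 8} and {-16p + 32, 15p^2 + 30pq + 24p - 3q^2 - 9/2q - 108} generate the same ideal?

Since reduced Gröbner bases are canonical representatives of ideals under a given ordering, it suffices to compute and compare them.
Buchberger on the first generating set:
f_1 = -5p^2 - 10pq + q^2 + 3/2q + 20, LT = p^2.
f_2 = 4p - 8, LT = p.

S(f_1,f_2): lcm = p^2. S = 2pq + 2p - 1/5q^2 - 3/10q - 4.
  reduce S modulo (f_1, f_2):
  remainder -1/5q^2 + 37/10q ≠ 0; add g_3 = -1/5q^2 + 37/10q to the basis.

The other S-polynomials (S(f_1,g_3), S(f_2,g_3)) all reduce to 0 modulo the current basis, so we have a Gröbner basis.
Inter-reduce: drop elements whose leading term is divisible by another's, tail-reduce, and make monic.
Reduced Gröbner basis: {p - 2, q^2 - 37/2q}.

Buchberger on the second generating set:
h_1 = -16p + 32, LT = p.
h_2 = 15p^2 + 30pq + 24p - 3q^2 - 9/2q - 108, LT = p^2.

S(h_1,h_2): lcm = p^2. S = -2pq - 18/5p + 1/5q^2 + 3/10q + 36/5.
  reduce S modulo (h_1, h_2):
  remainder 1/5q^2 - 37/10q ≠ 0; add k_3 = 1/5q^2 - 37/10q to the basis.

The other S-polynomials (S(h_1,k_3), S(h_2,k_3)) all reduce to 0 modulo the current basis, so we have a Gröbner basis.
Inter-reduce: drop elements whose leading term is divisible by another's, tail-reduce, and make monic.
Reduced Gröbner basis: {p - 2, q^2 - 37/2q}.

These coincide, so the ideals are equal.

Yes, the ideals are equal.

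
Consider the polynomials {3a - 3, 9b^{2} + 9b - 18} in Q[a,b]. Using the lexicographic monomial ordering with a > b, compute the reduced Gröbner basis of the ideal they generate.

G = {a - 1, b^{2} + b - 2}

f_1 = 3a - 3, LT = a.
f_2 = 9b^{2} + 9b - 18, LT = b^{2}.

The S-polynomials (S(f_1,f_2)) all reduce to 0 modulo the current basis, so we have a Gröbner basis.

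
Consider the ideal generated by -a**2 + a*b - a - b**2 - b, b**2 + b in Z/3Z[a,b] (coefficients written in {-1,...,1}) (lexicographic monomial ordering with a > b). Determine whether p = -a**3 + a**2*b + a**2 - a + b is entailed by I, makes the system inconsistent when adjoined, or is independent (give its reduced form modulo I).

-a**3 + a**2*b + a**2 - a + b is independent of I; its normal form modulo I is -a*b + b.

First compute the reduced Gröbner basis of I by Buchberger's algorithm.
f_1 = -a**2 + a*b - a - b**2 - b, LT = a**2.
f_2 = b**2 + b, LT = b**2.

The S-polynomials (S(f_1,f_2)) all reduce to 0 modulo the current basis, so we have a Gröbner basis.
Inter-reduce: drop elements whose leading term is divisible by another's, tail-reduce, and make monic.
Reduced Gröbner basis: {a**2 - a*b + a, b**2 + b}.
Label its elements g_1 = a**2 - a*b + a, g_2 = b**2 + b.

Reduce p = -a**3 + a**2*b + a**2 - a + b modulo G:
  leading term a**3: subtract (-a)·g_1 from -a**3 + a**2*b + a**2 - a + b → -a**2 - a + b
  leading term a**2: subtract (-1)·g_1 from -a**2 - a + b → -a*b + b
  leading term a*b: no divisor's leading term divides it; move -a*b to the remainder.
  leading term b: no divisor's leading term divides it; move b to the remainder.
  normal form = -a*b + b.
The normal form is nonzero, so p ∉ I. Since p minus its normal form lies in I, I + (p) = I + (r) where r = -a*b + b; decide whether this ideal is the whole ring.
Run Buchberger on G together with r (pairs among the g_i already reduce to 0 since G is a Gröbner basis):
g_1 = a**2 - a*b + a, LT = a**2.
g_2 = b**2 + b, LT = b**2.
r = -a*b + b, LT = a*b.

The S-polynomials (S(g_1,g_2), S(g_1,r), S(g_2,r)) all reduce to 0 modulo the current basis, so we have a Gröbner basis.
Inter-reduce: drop elements whose leading term is divisible by another's, tail-reduce, and make monic.
Reduced Gröbner basis: {a**2 + a - b, a*b - b, b**2 + b}.
The reduced Gröbner basis of I + (p) is {a**2 + a - b, a*b - b, b**2 + b} ≠ {1}, a proper ideal, so the enlarged system stays consistent: p is independent of I, with normal form -a*b + b.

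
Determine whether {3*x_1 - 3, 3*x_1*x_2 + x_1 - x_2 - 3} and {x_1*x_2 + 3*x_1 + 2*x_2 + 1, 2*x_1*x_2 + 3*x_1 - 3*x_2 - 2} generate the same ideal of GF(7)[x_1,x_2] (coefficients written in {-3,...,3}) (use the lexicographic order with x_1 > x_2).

Equality of ideals is decidable: compute both reduced Gröbner bases (unique for the ordering) and check whether they agree.
Buchberger on the first generating set:
f_1 = 3*x_1 - 3, LT = x_1.
f_2 = 3*x_1*x_2 + x_1 - x_2 - 3, LT = x_1*x_2.

S(f_1,f_2): lcm = x_1*x_2. S = 2*x_1 - 3*x_2 + 1.
  leading term x_1: subtract (3)·f_1 from 2*x_1 - 3*x_2 + 1 → -3*x_2 + 3
  leading term x_2: no divisor's leading term divides it; move -3*x_2 to the remainder.
  leading term 1: no divisor's leading term divides it; move 3 to the remainder.
  remainder -3*x_2 + 3 ≠ 0; add g_3 = -3*x_2 + 3 to the basis.

The other S-polynomials (S(f_1,g_3), S(f_2,g_3)) all reduce to 0 modulo the current basis, so we have a Gröbner basis.
Inter-reduce: drop elements whose leading term is divisible by another's, tail-reduce, and make monic.
Reduced Gröbner basis: {x_1 - 1, x_2 - 1}.

Buchberger on the second generating set:
h_1 = x_1*x_2 + 3*x_1 + 2*x_2 + 1, LT = x_1*x_2.
h_2 = 2*x_1*x_2 + 3*x_1 - 3*x_2 - 2, LT = x_1*x_2.

S(h_1,h_2): lcm = x_1*x_2. S = -2*x_1 + 2.
  leading term x_1: no divisor's leading term divides it; move -2*x_1 to the remainder.
  leading term 1: no divisor's leading term divides it; move 2 to the remainder.
  remainder -2*x_1 + 2 ≠ 0; add k_3 = -2*x_1 + 2 to the basis.

S(h_1,k_3): lcm = x_1*x_2. S = 3*x_1 + 3*x_2 + 1.
  leading term x_1: subtract (2)·k_3 from 3*x_1 + 3*x_2 + 1 → 3*x_2 - 3
  leading term x_2: no divisor's leading term divides it; move 3*x_2 to the remainder.
  leading term 1: no divisor's leading term divides it; move -3 to the remainder.
  remainder 3*x_2 - 3 ≠ 0; add k_4 = 3*x_2 - 3 to the basis.

The other S-polynomials (S(h_2,k_3), S(h_1,k_4), S(h_2,k_4), S(k_3,k_4)) all reduce to 0 modulo the current basis, so we have a Gröbner basis.
Inter-reduce: drop elements whose leading term is divisible by another's, tail-reduce, and make monic.
Reduced Gröbner basis: {x_1 - 1, x_2 - 1}.

The two bases agree; hence the ideals are identical.
The same test decides containment: I ⊆ J iff every generator of I reduces to 0 modulo a Gröbner basis of J.

Yes, the ideals are equal.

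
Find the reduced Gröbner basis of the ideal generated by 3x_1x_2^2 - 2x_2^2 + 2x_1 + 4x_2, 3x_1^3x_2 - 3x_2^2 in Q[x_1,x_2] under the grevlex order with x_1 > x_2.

G = {x_2^4 + 4/9x_1^2x_2 - 8/27x_2^3 - 8/9x_1^2 - 40/27x_1x_2 + 22/9x_2^2 - 32/27x_1 - 64/27x_2, x_1^3 + 2x_1^2x_2 + 3/2x_2^3 + 2/3x_1^2 + 4/3x_1x_2 - 4/9x_2^2 + 4/9x_1 + 8/9x_2, x_1x_2^2 - 2/3x_2^2 + 2/3x_1 + 4/3x_2}

Buchberger's algorithm terminates because the ascending chain of leading-term ideals stabilizes.

f_1 = 3x_1x_2^2 - 2x_2^2 + 2x_1 + 4x_2, LT = x_1x_2^2.
f_2 = 3x_1^3x_2 - 3x_2^2, LT = x_1^3x_2.

S(f_1,f_2): lcm = x_1^3x_2^2. S = -2/3x_1^2x_2^2 + 2/3x_1^3 + 4/3x_1^2x_2 + x_2^3.
  reduce S modulo (f_1, f_2):
  remainder 2/3x_1^3 + 4/3x_1^2x_2 + x_2^3 + 4/9x_1^2 + 8/9x_1x_2 - 8/27x_2^2 + 8/27x_1 + 16/27x_2 ≠ 0; add g_3 = 2/3x_1^3 + 4/3x_1^2x_2 + x_2^3 + 4/9x_1^2 + 8/9x_1x_2 - 8/27x_2^2 + 8/27x_1 + 16/27x_2 to the basis.

S(f_1,g_3): lcm = x_1^3x_2^2. S = -2x_1^2x_2^3 - 3/2x_2^5 - 4/3x_1^2x_2^2 - 4/3x_1x_2^3 + 4/9x_2^4 + 2/3x_1^3 + 4/3x_1^2x_2 - 4/9x_1x_2^2 - 8/9x_2^3.
  reduce S modulo (f_1, f_2, g_3):
  remainder -3/2x_2^5 + 4/9x_2^4 + 4/3x_1^2x_2 - 11/3x_2^3 + 4/9x_1^2 + 8/3x_1x_2 + 128/27x_2^2 - 32/27x_1 - 64/27x_2 ≠ 0; add g_4 = -3/2x_2^5 + 4/9x_2^4 + 4/3x_1^2x_2 - 11/3x_2^3 + 4/9x_1^2 + 8/3x_1x_2 + 128/27x_2^2 - 32/27x_1 - 64/27x_2 to the basis.

S(f_2,g_3): lcm = x_1^3x_2. S = -2x_1^2x_2^2 - 3/2x_2^4 - 2/3x_1^2x_2 - 4/3x_1x_2^2 + 4/9x_2^3 - 4/9x_1x_2 - 17/9x_2^2.
  reduce S modulo (f_1, f_2, g_3, g_4):
  remainder -3/2x_2^4 - 2/3x_1^2x_2 + 4/9x_2^3 + 4/3x_1^2 + 20/9x_1x_2 - 11/3x_2^2 + 16/9x_1 + 32/9x_2 ≠ 0; add g_5 = -3/2x_2^4 - 2/3x_1^2x_2 + 4/9x_2^3 + 4/3x_1^2 + 20/9x_1x_2 - 11/3x_2^2 + 16/9x_1 + 32/9x_2 to the basis.

The other S-polynomials (S(f_1,g_4), S(f_2,g_4), S(g_3,g_4), S(f_1,g_5), S(f_2,g_5), S(g_3,g_5), S(g_4,g_5)) all reduce to 0 modulo the current basis, so we have a Gröbner basis.
Inter-reduce: drop elements whose leading term is divisible by another's, tail-reduce, and make monic.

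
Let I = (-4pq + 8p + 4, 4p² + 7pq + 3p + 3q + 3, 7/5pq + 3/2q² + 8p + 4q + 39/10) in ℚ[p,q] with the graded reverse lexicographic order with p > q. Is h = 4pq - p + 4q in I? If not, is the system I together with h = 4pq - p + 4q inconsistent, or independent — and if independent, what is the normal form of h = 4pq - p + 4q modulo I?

Adjoining 4pq - p + 4q makes the ideal the whole ring: the system is inconsistent.

First compute the reduced Gröbner basis of I by Buchberger's algorithm.
f_1 = -4pq + 8p + 4, LT = pq.
f_2 = 4p² + 7pq + 3p + 3q + 3, LT = p².
f_3 = 7/5pq + 3/2q² + 8p + 4q + 39/10, LT = pq.

S(f_1,f_2): lcm = p²q. S = -7/4pq² - 2p² - ¾pq - ¾q² - p - ¾q.
  leading term pq²: subtract (7/16q)·f_1 from -7/4pq² - 2p² - ¾pq - ¾q² - p - ¾q → -2p² - 17/4pq - ¾q² - p - 5/2q
  leading term p²: subtract (-½)·f_2 from -2p² - 17/4pq - ¾q² - p - 5/2q → -¾pq - ¾q² + ½p - q + 3/2
  leading term pq: subtract (3/16)·f_1 from -¾pq - ¾q² + ½p - q + 3/2 → -¾q² - p - q + ¾
  leading term q²: no divisor's leading term divides it; move -¾q² to the remainder.
  leading term p: no divisor's leading term divides it; move -p to the remainder.
  leading term q: no divisor's leading term divides it; move -q to the remainder.
  leading term 1: no divisor's leading term divides it; move ¾ to the remainder.
  remainder -¾q² - p - q + ¾ ≠ 0; add k_4 = -¾q² - p - q + ¾ to the basis.

S(f_1,f_3): lcm = pq. S = -15/14q² - 54/7p - 20/7q - 53/14.
  leading term q²: subtract (10/7)·k_4 from -15/14q² - 54/7p - 20/7q - 53/14 → -44/7p - 10/7q - 34/7
  leading term p: no divisor's leading term divides it; move -44/7p to the remainder.
  leading term q: no divisor's leading term divides it; move -10/7q to the remainder.
  leading term 1: no divisor's leading term divides it; move -34/7 to the remainder.
  remainder -44/7p - 10/7q - 34/7 ≠ 0; add k_5 = -44/7p - 10/7q - 34/7 to the basis.

S(f_2,f_3): lcm = p²q. S = 19/28pq² - 40/7p² - 59/28pq + ¾q² - 39/14p + ¾q.
  leading term pq²: subtract (-19/112q)·f_1 from 19/28pq² - 40/7p² - 59/28pq + ¾q² - 39/14p + ¾q → -40/7p² - ¾pq + ¾q² - 39/14p + 10/7q
  leading term p²: subtract (-10/7)·f_2 from -40/7p² - ¾pq + ¾q² - 39/14p + 10/7q → 37/4pq + ¾q² + 3/2p + 40/7q + 30/7
  leading term pq: subtract (-37/16)·f_1 from 37/4pq + ¾q² + 3/2p + 40/7q + 30/7 → ¾q² + 20p + 40/7q + 379/28
  leading term q²: subtract (-1)·k_4 from ¾q² + 20p + 40/7q + 379/28 → 19p + 33/7q + 100/7
  leading term p: subtract (-133/44)·k_5 from 19p + 33/7q + 100/7 → 61/154q - 61/154
  leading term q: no divisor's leading term divides it; move 61/154q to the remainder.
  leading term 1: no divisor's leading term divides it; move -61/154 to the remainder.
  remainder 61/154q - 61/154 ≠ 0; add k_6 = 61/154q - 61/154 to the basis.

The other S-polynomials (S(f_1,k_4), S(f_2,k_4), S(f_3,k_4), S(f_1,k_5), S(f_2,k_5), S(f_3,k_5), S(k_4,k_5), S(f_1,k_6), S(f_2,k_6), S(f_3,k_6), S(k_4,k_6), S(k_5,k_6)) all reduce to 0 modulo the current basis, so we have a Gröbner basis.
Inter-reduce: drop elements whose leading term is divisible by another's, tail-reduce, and make monic.
Reduced Gröbner basis: {p + 1, q - 1}.
Label its elements g_1 = p + 1, g_2 = q - 1.

Reduce h = 4pq - p + 4q modulo G:
  leading term pq: subtract (4q)·g_1 from 4pq - p + 4q → -p
  leading term p: subtract (-1)·g_1 from -p → 1
  leading term 1: no divisor's leading term divides it; move 1 to the remainder.
  normal form = 1.
The normal form is nonzero, so h ∉ I. Since h minus its normal form lies in I, I + (h) = I + (r) where r = 1; decide whether this ideal is the whole ring.
Here r = 1 is a nonzero constant, hence a unit: 1 ∈ I + (h), the Gröbner basis of I + (h) is {1}, and the enlarged system has no common solution — adjoining h is inconsistent.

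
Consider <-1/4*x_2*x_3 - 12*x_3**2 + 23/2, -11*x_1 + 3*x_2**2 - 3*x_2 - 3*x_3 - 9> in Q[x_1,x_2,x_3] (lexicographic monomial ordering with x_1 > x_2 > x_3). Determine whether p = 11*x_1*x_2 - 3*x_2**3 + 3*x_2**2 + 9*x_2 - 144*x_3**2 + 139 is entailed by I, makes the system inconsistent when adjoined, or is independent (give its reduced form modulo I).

Adjoining 11*x_1*x_2 - 3*x_2**3 + 3*x_2**2 + 9*x_2 - 144*x_3**2 + 139 makes the ideal the whole ring: the system is inconsistent.

First compute the reduced Gröbner basis of I by Buchberger's algorithm.
f_1 = -1/4*x_2*x_3 - 12*x_3**2 + 23/2, LT = x_2*x_3.
f_2 = -11*x_1 + 3*x_2**2 - 3*x_2 - 3*x_3 - 9, LT = x_1.

The S-polynomials (S(f_1,f_2)) all reduce to 0 modulo the current basis, so we have a Gröbner basis.
Inter-reduce: drop elements whose leading term is divisible by another's, tail-reduce, and make monic.
Reduced Gröbner basis: {x_1 - 3/11*x_2**2 + 3/11*x_2 + 3/11*x_3 + 9/11, x_2*x_3 + 48*x_3**2 - 46}.
Label its elements g_1 = x_1 - 3/11*x_2**2 + 3/11*x_2 + 3/11*x_3 + 9/11, g_2 = x_2*x_3 + 48*x_3**2 - 46.

Reduce p = 11*x_1*x_2 - 3*x_2**3 + 3*x_2**2 + 9*x_2 - 144*x_3**2 + 139 modulo G:
  leading term x_1*x_2: subtract (11*x_2)·g_1 from 11*x_1*x_2 - 3*x_2**3 + 3*x_2**2 + 9*x_2 - 144*x_3**2 + 139 → -3*x_2*x_3 - 144*x_3**2 + 139
  leading term x_2*x_3: subtract (-3)·g_2 from -3*x_2*x_3 - 144*x_3**2 + 139 → 1
  leading term 1: no divisor's leading term divides it; move 1 to the remainder.
  normal form = 1.
The normal form is nonzero, so p ∉ I. Since p minus its normal form lies in I, I + (p) = I + (r) where r = 1; decide whether this ideal is the whole ring.
Here r = 1 is a nonzero constant, hence a unit: 1 ∈ I + (p), the Gröbner basis of I + (p) is {1}, and the enlarged system has no common solution — adjoining p is inconsistent.

The remainder on division by a Gröbner basis is unique — it is the normal form.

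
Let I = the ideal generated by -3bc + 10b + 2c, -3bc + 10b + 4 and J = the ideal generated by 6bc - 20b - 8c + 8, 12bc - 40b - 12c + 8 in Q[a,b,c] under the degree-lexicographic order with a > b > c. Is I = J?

Two ideals are equal iff their reduced Gröbner bases coincide (the reduced basis is unique for a fixed ordering).
Buchberger on the first generating set:
f_1 = -3bc + 10b + 2c, LT = bc.
f_2 = -3bc + 10b + 4, LT = bc.

S(f_1,f_2): lcm = bc. S = -2/3c + 4/3.
  reduce S modulo (f_1, f_2):
  remainder -2/3c + 4/3 ≠ 0; add g_3 = -2/3c + 4/3 to the basis.

S(f_1,g_3): lcm = bc. S = -4/3b - 2/3c.
  reduce S modulo (f_1, f_2, g_3):
  remainder -4/3b - 4/3 ≠ 0; add g_4 = -4/3b - 4/3 to the basis.

The other S-polynomials (S(f_2,g_3), S(f_1,g_4), S(f_2,g_4), S(g_3,g_4)) all reduce to 0 modulo the current basis, so we have a Gröbner basis.
Inter-reduce: drop elements whose leading term is divisible by another's, tail-reduce, and make monic.
Reduced Gröbner basis: {b + 1, c - 2}.

Buchberger on the second generating set:
h_1 = 6bc - 20b - 8c + 8, LT = bc.
h_2 = 12bc - 40b - 12c + 8, LT = bc.

S(h_1,h_2): lcm = bc. S = -1/3c + 2/3.
  reduce S modulo (h_1, h_2):
  remainder -1/3c + 2/3 ≠ 0; add k_3 = -1/3c + 2/3 to the basis.

S(h_1,k_3): lcm = bc. S = -4/3b - 4/3c + 4/3.
  reduce S modulo (h_1, h_2, k_3):
  remainder -4/3b - 4/3 ≠ 0; add k_4 = -4/3b - 4/3 to the basis.

The other S-polynomials (S(h_2,k_3), S(h_1,k_4), S(h_2,k_4), S(k_3,k_4)) all reduce to 0 modulo the current basis, so we have a Gröbner basis.
Inter-reduce: drop elements whose leading term is divisible by another's, tail-reduce, and make monic.
Reduced Gröbner basis: {b + 1, c - 2}.

Same reduced basis, so the two generating sets span the same ideal.

Yes, the ideals are equal.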